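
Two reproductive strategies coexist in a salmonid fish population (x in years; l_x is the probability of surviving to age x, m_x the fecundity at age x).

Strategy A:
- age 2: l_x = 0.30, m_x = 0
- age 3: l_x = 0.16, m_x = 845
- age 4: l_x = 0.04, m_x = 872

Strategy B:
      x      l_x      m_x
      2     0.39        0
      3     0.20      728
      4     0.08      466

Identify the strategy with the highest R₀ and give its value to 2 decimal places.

Strategy A: R₀ = 0.30×0 + 0.16×845 + 0.04×872 = 170.0800
Strategy B: R₀ = 0.39×0 + 0.20×728 + 0.08×466 = 182.8800
Highest R₀: strategy B with 182.8800.

182.88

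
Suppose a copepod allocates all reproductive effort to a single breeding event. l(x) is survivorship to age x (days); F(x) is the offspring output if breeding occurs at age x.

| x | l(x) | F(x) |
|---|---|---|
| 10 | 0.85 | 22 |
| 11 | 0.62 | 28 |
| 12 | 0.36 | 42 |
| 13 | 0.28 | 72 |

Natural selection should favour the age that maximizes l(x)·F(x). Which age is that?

Expected offspring if breeding at age x = l(x) × F(x):
  age 10: 0.85 × 22 = 18.700
  age 11: 0.62 × 28 = 17.360
  age 12: 0.36 × 42 = 15.120
  age 13: 0.28 × 72 = 20.160
Maximum at age 13 (20.160).

13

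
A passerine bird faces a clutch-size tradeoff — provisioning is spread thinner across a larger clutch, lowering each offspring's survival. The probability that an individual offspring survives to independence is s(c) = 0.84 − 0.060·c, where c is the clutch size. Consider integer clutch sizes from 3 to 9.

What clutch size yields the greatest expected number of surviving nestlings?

7

Expected surviving nestlings = c × s(c):
  c=3: 3 × 0.660 = 1.980
  c=4: 4 × 0.600 = 2.400
  c=5: 5 × 0.540 = 2.700
  c=6: 6 × 0.480 = 2.880
  c=7: 7 × 0.420 = 2.940
  c=8: 8 × 0.360 = 2.880
  c=9: 9 × 0.300 = 2.700
Maximum at c = 7 (2.940 surviving nestlings).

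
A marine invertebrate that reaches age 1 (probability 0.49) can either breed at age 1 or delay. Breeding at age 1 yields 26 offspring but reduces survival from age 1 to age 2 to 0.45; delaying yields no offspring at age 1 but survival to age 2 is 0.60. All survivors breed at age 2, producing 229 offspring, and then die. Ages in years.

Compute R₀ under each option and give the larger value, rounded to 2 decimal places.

breed at age 1: R₀ = 0.49 × (26 + 0.45 × 229) = 0.49 × 129.0500 = 63.2345
delay to age 2: R₀ = 0.49 × (0.60 × 229) = 0.49 × 137.4000 = 67.3260
Higher: delay to age 2 (67.3260).

67.33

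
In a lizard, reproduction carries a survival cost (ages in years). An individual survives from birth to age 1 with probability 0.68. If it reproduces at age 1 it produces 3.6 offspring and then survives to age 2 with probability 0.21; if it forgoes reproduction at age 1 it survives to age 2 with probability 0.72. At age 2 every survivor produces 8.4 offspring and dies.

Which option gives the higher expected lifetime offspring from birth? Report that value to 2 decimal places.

4.11

breed at age 1: R₀ = 0.68 × (3.6 + 0.21 × 8.4) = 0.68 × 5.3640 = 3.6475
delay to age 2: R₀ = 0.68 × (0.72 × 8.4) = 0.68 × 6.0480 = 4.1126
Higher: delay to age 2 (4.1126).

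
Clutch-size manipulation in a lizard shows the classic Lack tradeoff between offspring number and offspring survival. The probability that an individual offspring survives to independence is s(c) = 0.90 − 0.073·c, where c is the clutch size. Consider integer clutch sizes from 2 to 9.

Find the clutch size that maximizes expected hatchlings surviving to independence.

Expected hatchlings surviving to independence = c × s(c):
  c=2: 2 × 0.754 = 1.508
  c=3: 3 × 0.681 = 2.043
  c=4: 4 × 0.608 = 2.432
  c=5: 5 × 0.535 = 2.675
  c=6: 6 × 0.462 = 2.772
  c=7: 7 × 0.389 = 2.723
  c=8: 8 × 0.316 = 2.528
  c=9: 9 × 0.243 = 2.187
Maximum at c = 6 (2.772 hatchlings surviving to independence).

6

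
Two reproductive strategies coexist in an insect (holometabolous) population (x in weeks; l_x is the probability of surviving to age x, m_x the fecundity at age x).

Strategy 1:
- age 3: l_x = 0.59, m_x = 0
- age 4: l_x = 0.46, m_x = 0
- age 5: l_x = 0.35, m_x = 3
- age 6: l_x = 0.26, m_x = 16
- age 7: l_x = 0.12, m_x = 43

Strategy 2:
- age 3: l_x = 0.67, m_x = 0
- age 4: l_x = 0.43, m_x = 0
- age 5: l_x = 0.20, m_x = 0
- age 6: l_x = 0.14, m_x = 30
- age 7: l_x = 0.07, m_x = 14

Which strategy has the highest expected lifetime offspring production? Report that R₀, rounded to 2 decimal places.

Strategy 1: R₀ = 0.59×0 + 0.46×0 + 0.35×3 + 0.26×16 + 0.12×43 = 10.3700
Strategy 2: R₀ = 0.67×0 + 0.43×0 + 0.20×0 + 0.14×30 + 0.07×14 = 5.1800
Highest R₀: strategy 1 with 10.3700.

10.37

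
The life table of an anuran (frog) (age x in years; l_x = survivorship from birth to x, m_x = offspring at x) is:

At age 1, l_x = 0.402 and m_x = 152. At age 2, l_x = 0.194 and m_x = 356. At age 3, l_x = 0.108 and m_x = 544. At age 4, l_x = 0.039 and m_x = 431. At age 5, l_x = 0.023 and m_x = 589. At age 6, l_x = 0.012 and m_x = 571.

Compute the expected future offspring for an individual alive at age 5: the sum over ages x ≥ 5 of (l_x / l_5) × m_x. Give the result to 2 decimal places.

l_5 = 0.023. Conditional survival from age 5 to x is l_x / l_5.
  x=5: (0.023/0.023) × 589 = 589.0000
  x=6: (0.012/0.023) × 571 = 297.9130
Sum = 589.0000 + 297.9130 = 886.9130

886.91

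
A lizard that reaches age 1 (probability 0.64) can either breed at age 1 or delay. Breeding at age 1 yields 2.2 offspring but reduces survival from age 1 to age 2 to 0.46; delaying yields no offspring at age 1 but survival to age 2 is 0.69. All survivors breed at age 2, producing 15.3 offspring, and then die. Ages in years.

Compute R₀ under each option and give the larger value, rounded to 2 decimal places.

breed at age 1: R₀ = 0.64 × (2.2 + 0.46 × 15.3) = 0.64 × 9.2380 = 5.9123
delay to age 2: R₀ = 0.64 × (0.69 × 15.3) = 0.64 × 10.5570 = 6.7565
Higher: delay to age 2 (6.7565).

6.76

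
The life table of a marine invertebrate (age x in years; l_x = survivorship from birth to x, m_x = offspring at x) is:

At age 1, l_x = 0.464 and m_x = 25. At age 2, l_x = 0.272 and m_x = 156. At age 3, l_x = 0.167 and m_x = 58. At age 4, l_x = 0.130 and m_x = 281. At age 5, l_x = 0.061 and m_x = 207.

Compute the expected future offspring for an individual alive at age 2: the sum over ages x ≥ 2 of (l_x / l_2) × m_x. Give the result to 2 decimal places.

372.33

l_2 = 0.272. Conditional survival from age 2 to x is l_x / l_2.
  x=2: (0.272/0.272) × 156 = 156.0000
  x=3: (0.167/0.272) × 58 = 35.6103
  x=4: (0.130/0.272) × 281 = 134.3015
  x=5: (0.061/0.272) × 207 = 46.4228
Sum = 156.0000 + 35.6103 + 134.3015 + 46.4228 = 372.3346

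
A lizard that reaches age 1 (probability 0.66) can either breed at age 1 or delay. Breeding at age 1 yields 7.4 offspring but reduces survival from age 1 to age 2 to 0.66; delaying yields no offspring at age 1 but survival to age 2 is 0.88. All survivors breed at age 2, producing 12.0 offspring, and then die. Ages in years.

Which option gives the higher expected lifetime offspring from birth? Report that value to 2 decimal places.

breed at age 1: R₀ = 0.66 × (7.4 + 0.66 × 12.0) = 0.66 × 15.3200 = 10.1112
delay to age 2: R₀ = 0.66 × (0.88 × 12.0) = 0.66 × 10.5600 = 6.9696
Higher: breed at age 1 (10.1112).

10.11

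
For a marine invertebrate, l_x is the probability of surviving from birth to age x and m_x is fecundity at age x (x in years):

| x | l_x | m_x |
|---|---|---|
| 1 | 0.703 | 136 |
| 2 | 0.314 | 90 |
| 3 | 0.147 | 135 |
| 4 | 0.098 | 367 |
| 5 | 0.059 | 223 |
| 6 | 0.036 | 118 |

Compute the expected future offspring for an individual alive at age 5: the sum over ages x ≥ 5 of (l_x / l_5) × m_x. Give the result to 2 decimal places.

295.00

l_5 = 0.059. Conditional survival from age 5 to x is l_x / l_5.
  x=5: (0.059/0.059) × 223 = 223.0000
  x=6: (0.036/0.059) × 118 = 72.0000
Sum = 223.0000 + 72.0000 = 295.0000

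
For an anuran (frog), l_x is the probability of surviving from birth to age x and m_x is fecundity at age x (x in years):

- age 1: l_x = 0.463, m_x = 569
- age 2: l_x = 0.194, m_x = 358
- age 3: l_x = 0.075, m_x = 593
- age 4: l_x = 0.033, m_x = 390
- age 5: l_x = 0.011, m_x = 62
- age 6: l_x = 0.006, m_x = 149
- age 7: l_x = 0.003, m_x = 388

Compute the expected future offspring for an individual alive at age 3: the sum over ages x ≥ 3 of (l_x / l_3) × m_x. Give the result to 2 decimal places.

l_3 = 0.075. Conditional survival from age 3 to x is l_x / l_3.
  x=3: (0.075/0.075) × 593 = 593.0000
  x=4: (0.033/0.075) × 390 = 171.6000
  x=5: (0.011/0.075) × 62 = 9.0933
  x=6: (0.006/0.075) × 149 = 11.9200
  x=7: (0.003/0.075) × 388 = 15.5200
Sum = 593.0000 + 171.6000 + 9.0933 + 11.9200 + 15.5200 = 801.1333

801.13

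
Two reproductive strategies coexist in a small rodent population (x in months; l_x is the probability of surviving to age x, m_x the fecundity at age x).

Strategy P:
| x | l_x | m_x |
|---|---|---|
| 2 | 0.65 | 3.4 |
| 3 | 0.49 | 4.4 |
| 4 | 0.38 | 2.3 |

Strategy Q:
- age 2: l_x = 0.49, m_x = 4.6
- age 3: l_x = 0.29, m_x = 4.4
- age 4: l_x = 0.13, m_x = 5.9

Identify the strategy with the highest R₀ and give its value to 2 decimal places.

5.24

Strategy P: R₀ = 0.65×3.4 + 0.49×4.4 + 0.38×2.3 = 5.2400
Strategy Q: R₀ = 0.49×4.6 + 0.29×4.4 + 0.13×5.9 = 4.2970
Highest R₀: strategy P with 5.2400.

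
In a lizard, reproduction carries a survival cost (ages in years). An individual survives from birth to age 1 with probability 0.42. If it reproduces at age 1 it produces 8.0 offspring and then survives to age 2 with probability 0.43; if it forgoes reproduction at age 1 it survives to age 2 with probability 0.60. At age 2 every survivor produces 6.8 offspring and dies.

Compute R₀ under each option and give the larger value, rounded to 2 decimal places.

4.59

breed at age 1: R₀ = 0.42 × (8.0 + 0.43 × 6.8) = 0.42 × 10.9240 = 4.5881
delay to age 2: R₀ = 0.42 × (0.60 × 6.8) = 0.42 × 4.0800 = 1.7136
Higher: breed at age 1 (4.5881).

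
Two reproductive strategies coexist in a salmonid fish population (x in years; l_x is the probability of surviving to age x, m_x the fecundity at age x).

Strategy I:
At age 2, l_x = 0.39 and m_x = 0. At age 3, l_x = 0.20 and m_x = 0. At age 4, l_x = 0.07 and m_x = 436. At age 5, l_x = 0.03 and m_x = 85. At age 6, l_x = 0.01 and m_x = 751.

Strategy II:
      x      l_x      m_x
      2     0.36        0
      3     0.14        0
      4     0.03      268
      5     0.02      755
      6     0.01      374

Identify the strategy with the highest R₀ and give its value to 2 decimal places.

Strategy I: R₀ = 0.39×0 + 0.20×0 + 0.07×436 + 0.03×85 + 0.01×751 = 40.5800
Strategy II: R₀ = 0.36×0 + 0.14×0 + 0.03×268 + 0.02×755 + 0.01×374 = 26.8800
Highest R₀: strategy I with 40.5800.

40.58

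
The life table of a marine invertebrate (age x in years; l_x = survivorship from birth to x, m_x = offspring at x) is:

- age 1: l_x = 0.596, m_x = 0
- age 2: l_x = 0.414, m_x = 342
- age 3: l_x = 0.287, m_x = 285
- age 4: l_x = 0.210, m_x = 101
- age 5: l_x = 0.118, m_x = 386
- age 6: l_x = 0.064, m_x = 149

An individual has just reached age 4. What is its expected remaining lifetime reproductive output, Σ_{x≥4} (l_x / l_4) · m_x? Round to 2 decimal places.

363.30

l_4 = 0.210. Conditional survival from age 4 to x is l_x / l_4.
  x=4: (0.210/0.210) × 101 = 101.0000
  x=5: (0.118/0.210) × 386 = 216.8952
  x=6: (0.064/0.210) × 149 = 45.4095
Sum = 101.0000 + 216.8952 + 45.4095 = 363.3048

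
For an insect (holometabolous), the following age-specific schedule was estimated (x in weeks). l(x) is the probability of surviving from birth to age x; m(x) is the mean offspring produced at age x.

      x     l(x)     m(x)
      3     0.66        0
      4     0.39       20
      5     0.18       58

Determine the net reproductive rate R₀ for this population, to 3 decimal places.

18.240

R₀ = Σ l(x) m(x):
  age 3: 0.66 × 0 = 0.0000
  age 4: 0.39 × 20 = 7.8000
  age 5: 0.18 × 58 = 10.4400
R₀ = 0.0000 + 7.8000 + 10.4400 = 18.2400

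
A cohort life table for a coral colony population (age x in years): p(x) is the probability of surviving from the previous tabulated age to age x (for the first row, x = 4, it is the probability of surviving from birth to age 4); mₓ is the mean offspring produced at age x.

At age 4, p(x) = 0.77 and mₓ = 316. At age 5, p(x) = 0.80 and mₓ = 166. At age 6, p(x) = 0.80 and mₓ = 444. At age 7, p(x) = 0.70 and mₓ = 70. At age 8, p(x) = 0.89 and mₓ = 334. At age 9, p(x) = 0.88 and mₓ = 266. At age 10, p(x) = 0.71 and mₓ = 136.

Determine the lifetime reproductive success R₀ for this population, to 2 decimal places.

Survivorship from birth: l_x = p_4·p_5·…·p_x.
  l_4 = 0.77000
  l_5 = 0.61600
  l_6 = 0.49280
  l_7 = 0.34496
  l_8 = 0.30701
  l_9 = 0.27017
  l_10 = 0.19182
R₀ = Σ l_x mₓ:
  age 4: 0.77000 × 316 = 243.3200
  age 5: 0.61600 × 166 = 102.2560
  age 6: 0.49280 × 444 = 218.8032
  age 7: 0.34496 × 70 = 24.1472
  age 8: 0.30701 × 334 = 102.5413
  age 9: 0.27017 × 266 = 71.8652
  age 10: 0.19182 × 136 = 26.0875
R₀ = 243.3200 + 102.2560 + 218.8032 + 24.1472 + 102.5413 + 71.8652 + 26.0875 = 789.0205

789.02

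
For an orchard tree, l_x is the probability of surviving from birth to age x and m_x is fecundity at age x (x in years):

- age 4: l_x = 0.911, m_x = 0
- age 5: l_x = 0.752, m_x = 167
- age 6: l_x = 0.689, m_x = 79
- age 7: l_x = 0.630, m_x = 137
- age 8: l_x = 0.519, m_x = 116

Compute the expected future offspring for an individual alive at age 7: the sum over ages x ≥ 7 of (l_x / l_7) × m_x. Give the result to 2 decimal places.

l_7 = 0.630. Conditional survival from age 7 to x is l_x / l_7.
  x=7: (0.630/0.630) × 137 = 137.0000
  x=8: (0.519/0.630) × 116 = 95.5619
Sum = 137.0000 + 95.5619 = 232.5619

232.56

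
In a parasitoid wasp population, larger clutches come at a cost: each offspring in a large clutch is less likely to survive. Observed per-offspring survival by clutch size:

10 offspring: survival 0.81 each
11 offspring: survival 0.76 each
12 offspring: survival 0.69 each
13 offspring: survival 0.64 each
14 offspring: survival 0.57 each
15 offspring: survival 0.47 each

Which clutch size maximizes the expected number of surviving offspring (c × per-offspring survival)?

Expected surviving offspring = c × s(c):
  c=10: 10 × 0.81 = 8.100
  c=11: 11 × 0.76 = 8.360
  c=12: 12 × 0.69 = 8.280
  c=13: 13 × 0.64 = 8.320
  c=14: 14 × 0.57 = 7.980
  c=15: 15 × 0.47 = 7.050
Maximum at c = 11 (8.360 surviving offspring).

11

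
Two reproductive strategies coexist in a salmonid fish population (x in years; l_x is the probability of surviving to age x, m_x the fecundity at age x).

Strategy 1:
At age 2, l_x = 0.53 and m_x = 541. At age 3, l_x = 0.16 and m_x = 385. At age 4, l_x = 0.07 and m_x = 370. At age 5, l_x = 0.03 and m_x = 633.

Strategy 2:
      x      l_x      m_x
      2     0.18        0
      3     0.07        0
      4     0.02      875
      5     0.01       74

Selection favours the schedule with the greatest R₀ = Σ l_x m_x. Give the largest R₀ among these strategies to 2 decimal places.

393.22

Strategy 1: R₀ = 0.53×541 + 0.16×385 + 0.07×370 + 0.03×633 = 393.2200
Strategy 2: R₀ = 0.18×0 + 0.07×0 + 0.02×875 + 0.01×74 = 18.2400
Highest R₀: strategy 1 with 393.2200.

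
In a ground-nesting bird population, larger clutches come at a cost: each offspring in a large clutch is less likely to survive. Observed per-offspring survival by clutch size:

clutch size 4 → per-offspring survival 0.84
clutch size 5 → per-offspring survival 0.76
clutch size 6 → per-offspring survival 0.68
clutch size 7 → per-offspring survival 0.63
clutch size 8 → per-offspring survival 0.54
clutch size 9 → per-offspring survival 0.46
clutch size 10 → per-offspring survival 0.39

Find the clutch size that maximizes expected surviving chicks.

Expected surviving chicks = c × s(c):
  c=4: 4 × 0.84 = 3.360
  c=5: 5 × 0.76 = 3.800
  c=6: 6 × 0.68 = 4.080
  c=7: 7 × 0.63 = 4.410
  c=8: 8 × 0.54 = 4.320
  c=9: 9 × 0.46 = 4.140
  c=10: 10 × 0.39 = 3.900
Maximum at c = 7 (4.410 surviving chicks).

7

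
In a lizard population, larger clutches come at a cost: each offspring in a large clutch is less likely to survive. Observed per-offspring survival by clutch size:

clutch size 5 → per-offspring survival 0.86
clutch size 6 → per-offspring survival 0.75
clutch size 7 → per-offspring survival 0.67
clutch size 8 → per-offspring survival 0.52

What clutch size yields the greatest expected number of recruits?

7

Expected recruits = c × s(c):
  c=5: 5 × 0.86 = 4.300
  c=6: 6 × 0.75 = 4.500
  c=7: 7 × 0.67 = 4.690
  c=8: 8 × 0.52 = 4.160
Maximum at c = 7 (4.690 recruits).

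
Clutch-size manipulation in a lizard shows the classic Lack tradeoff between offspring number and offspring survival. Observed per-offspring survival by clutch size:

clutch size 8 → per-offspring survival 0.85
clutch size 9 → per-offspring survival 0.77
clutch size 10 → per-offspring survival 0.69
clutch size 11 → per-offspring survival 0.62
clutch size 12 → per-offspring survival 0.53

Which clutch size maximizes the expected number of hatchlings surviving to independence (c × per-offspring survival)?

Expected hatchlings surviving to independence = c × s(c):
  c=8: 8 × 0.85 = 6.800
  c=9: 9 × 0.77 = 6.930
  c=10: 10 × 0.69 = 6.900
  c=11: 11 × 0.62 = 6.820
  c=12: 12 × 0.53 = 6.360
Maximum at c = 9 (6.930 hatchlings surviving to independence).

9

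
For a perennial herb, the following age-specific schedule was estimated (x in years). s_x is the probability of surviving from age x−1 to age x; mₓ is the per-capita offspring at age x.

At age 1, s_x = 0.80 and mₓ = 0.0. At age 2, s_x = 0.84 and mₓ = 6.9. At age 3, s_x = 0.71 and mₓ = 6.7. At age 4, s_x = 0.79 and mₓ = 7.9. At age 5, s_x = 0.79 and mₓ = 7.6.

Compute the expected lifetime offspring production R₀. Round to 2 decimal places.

Survivorship from birth: l_x = s_1·s_2·…·s_x.
  l_1 = 0.80000
  l_2 = 0.67200
  l_3 = 0.47712
  l_4 = 0.37692
  l_5 = 0.29777
R₀ = Σ l_x mₓ:
  age 1: 0.80000 × 0.0 = 0.0000
  age 2: 0.67200 × 6.9 = 4.6368
  age 3: 0.47712 × 6.7 = 3.1967
  age 4: 0.37692 × 7.9 = 2.9777
  age 5: 0.29777 × 7.6 = 2.2631
R₀ = 0.0000 + 4.6368 + 3.1967 + 2.9777 + 2.2631 = 13.0742

13.07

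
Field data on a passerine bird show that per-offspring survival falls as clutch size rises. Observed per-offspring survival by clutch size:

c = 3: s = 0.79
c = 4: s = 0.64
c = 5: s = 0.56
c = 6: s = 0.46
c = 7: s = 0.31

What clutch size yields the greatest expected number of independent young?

Expected independent young = c × s(c):
  c=3: 3 × 0.79 = 2.370
  c=4: 4 × 0.64 = 2.560
  c=5: 5 × 0.56 = 2.800
  c=6: 6 × 0.46 = 2.760
  c=7: 7 × 0.31 = 2.170
Maximum at c = 5 (2.800 independent young).

5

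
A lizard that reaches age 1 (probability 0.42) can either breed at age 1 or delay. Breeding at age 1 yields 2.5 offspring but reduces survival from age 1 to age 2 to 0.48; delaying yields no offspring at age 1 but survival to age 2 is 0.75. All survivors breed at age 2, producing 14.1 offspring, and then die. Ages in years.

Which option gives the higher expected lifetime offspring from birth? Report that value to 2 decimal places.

breed at age 1: R₀ = 0.42 × (2.5 + 0.48 × 14.1) = 0.42 × 9.2680 = 3.8926
delay to age 2: R₀ = 0.42 × (0.75 × 14.1) = 0.42 × 10.5750 = 4.4415
Higher: delay to age 2 (4.4415).

4.44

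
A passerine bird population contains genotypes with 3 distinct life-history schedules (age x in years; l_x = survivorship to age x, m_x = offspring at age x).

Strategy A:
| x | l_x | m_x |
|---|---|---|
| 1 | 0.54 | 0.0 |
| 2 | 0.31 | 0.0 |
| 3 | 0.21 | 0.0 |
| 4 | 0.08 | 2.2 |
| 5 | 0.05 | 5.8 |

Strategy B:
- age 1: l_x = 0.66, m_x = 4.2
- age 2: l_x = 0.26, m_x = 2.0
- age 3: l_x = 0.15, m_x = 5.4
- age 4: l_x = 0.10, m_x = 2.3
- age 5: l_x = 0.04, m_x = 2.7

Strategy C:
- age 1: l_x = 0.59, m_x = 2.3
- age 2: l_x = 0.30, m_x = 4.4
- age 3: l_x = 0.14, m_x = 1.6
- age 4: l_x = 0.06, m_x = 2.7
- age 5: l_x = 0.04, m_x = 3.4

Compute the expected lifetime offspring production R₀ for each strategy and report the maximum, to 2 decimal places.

Strategy A: R₀ = 0.54×0.0 + 0.31×0.0 + 0.21×0.0 + 0.08×2.2 + 0.05×5.8 = 0.4660
Strategy B: R₀ = 0.66×4.2 + 0.26×2.0 + 0.15×5.4 + 0.10×2.3 + 0.04×2.7 = 4.4400
Strategy C: R₀ = 0.59×2.3 + 0.30×4.4 + 0.14×1.6 + 0.06×2.7 + 0.04×3.4 = 3.1990
Highest R₀: strategy B with 4.4400.

4.44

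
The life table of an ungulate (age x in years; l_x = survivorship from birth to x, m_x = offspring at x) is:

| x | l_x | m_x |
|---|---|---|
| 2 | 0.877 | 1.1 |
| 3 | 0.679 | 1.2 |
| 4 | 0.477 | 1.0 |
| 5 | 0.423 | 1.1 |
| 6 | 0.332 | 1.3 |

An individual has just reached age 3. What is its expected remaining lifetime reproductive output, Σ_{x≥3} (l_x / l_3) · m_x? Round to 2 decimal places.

3.22

l_3 = 0.679. Conditional survival from age 3 to x is l_x / l_3.
  x=3: (0.679/0.679) × 1.2 = 1.2000
  x=4: (0.477/0.679) × 1.0 = 0.7025
  x=5: (0.423/0.679) × 1.1 = 0.6853
  x=6: (0.332/0.679) × 1.3 = 0.6356
Sum = 1.2000 + 0.7025 + 0.6853 + 0.6356 = 3.2234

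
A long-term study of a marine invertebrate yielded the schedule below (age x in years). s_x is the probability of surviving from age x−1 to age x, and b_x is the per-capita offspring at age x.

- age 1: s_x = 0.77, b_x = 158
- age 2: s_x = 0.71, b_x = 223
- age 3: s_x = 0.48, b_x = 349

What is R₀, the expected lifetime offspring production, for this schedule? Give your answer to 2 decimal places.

335.16

Survivorship from birth: l_x = s_1·s_2·…·s_x.
  l_1 = 0.77000
  l_2 = 0.54670
  l_3 = 0.26242
R₀ = Σ l_x b_x:
  age 1: 0.77000 × 158 = 121.6600
  age 2: 0.54670 × 223 = 121.9141
  age 3: 0.26242 × 349 = 91.5846
R₀ = 121.6600 + 121.9141 + 91.5846 = 335.1587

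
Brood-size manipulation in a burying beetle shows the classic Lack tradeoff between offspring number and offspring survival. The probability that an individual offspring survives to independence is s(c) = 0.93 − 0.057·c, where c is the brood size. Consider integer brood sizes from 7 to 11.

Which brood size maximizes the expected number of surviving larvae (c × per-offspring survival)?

Expected surviving larvae = c × s(c):
  c=7: 7 × 0.531 = 3.717
  c=8: 8 × 0.474 = 3.792
  c=9: 9 × 0.417 = 3.753
  c=10: 10 × 0.360 = 3.600
  c=11: 11 × 0.303 = 3.333
Maximum at c = 8 (3.792 surviving larvae).

8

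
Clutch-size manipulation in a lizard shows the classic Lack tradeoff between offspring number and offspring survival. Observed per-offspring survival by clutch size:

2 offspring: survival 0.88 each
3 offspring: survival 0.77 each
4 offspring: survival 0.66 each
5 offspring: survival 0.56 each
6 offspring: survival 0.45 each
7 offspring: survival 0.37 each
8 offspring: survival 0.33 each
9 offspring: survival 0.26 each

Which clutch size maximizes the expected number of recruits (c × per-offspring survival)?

5

Expected recruits = c × s(c):
  c=2: 2 × 0.88 = 1.760
  c=3: 3 × 0.77 = 2.310
  c=4: 4 × 0.66 = 2.640
  c=5: 5 × 0.56 = 2.800
  c=6: 6 × 0.45 = 2.700
  c=7: 7 × 0.37 = 2.590
  c=8: 8 × 0.33 = 2.640
  c=9: 9 × 0.26 = 2.340
Maximum at c = 5 (2.800 recruits).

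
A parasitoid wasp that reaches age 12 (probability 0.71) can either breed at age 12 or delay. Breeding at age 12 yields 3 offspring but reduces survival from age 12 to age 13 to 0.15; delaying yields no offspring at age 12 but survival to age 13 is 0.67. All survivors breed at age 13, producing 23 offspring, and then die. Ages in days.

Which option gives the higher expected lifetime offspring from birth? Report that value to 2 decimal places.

breed at age 12: R₀ = 0.71 × (3 + 0.15 × 23) = 0.71 × 6.4500 = 4.5795
delay to age 13: R₀ = 0.71 × (0.67 × 23) = 0.71 × 15.4100 = 10.9411
Higher: delay to age 13 (10.9411).

10.94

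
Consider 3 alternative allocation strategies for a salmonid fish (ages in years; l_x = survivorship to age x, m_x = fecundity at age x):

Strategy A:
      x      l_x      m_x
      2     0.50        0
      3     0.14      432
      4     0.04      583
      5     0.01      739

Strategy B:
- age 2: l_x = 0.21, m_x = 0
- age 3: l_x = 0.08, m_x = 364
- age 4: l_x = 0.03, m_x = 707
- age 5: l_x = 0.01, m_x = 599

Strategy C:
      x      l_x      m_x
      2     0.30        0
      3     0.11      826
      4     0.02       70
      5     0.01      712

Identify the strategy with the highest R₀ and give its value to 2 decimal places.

Strategy A: R₀ = 0.50×0 + 0.14×432 + 0.04×583 + 0.01×739 = 91.1900
Strategy B: R₀ = 0.21×0 + 0.08×364 + 0.03×707 + 0.01×599 = 56.3200
Strategy C: R₀ = 0.30×0 + 0.11×826 + 0.02×70 + 0.01×712 = 99.3800
Highest R₀: strategy C with 99.3800.

99.38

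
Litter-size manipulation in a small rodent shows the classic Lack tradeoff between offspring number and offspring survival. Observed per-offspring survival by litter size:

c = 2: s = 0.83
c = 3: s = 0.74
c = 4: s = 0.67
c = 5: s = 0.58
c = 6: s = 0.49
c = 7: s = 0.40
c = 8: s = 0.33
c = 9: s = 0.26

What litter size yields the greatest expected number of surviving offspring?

6

Expected surviving offspring = c × s(c):
  c=2: 2 × 0.83 = 1.660
  c=3: 3 × 0.74 = 2.220
  c=4: 4 × 0.67 = 2.680
  c=5: 5 × 0.58 = 2.900
  c=6: 6 × 0.49 = 2.940
  c=7: 7 × 0.40 = 2.800
  c=8: 8 × 0.33 = 2.640
  c=9: 9 × 0.26 = 2.340
Maximum at c = 6 (2.940 surviving offspring).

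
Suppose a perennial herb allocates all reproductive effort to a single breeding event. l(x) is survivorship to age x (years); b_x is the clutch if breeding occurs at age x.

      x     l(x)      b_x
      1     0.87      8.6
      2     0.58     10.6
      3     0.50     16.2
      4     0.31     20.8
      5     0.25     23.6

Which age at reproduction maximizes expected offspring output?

Expected offspring if breeding at age x = l(x) × b_x:
  age 1: 0.87 × 8.6 = 7.482
  age 2: 0.58 × 10.6 = 6.148
  age 3: 0.50 × 16.2 = 8.100
  age 4: 0.31 × 20.8 = 6.448
  age 5: 0.25 × 23.6 = 5.900
Maximum at age 3 (8.100).

3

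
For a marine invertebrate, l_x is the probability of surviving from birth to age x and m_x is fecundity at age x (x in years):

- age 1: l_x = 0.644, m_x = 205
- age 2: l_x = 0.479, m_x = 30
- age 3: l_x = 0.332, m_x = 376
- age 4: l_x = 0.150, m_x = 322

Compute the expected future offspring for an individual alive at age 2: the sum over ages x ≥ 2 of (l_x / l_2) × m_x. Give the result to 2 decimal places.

391.44

l_2 = 0.479. Conditional survival from age 2 to x is l_x / l_2.
  x=2: (0.479/0.479) × 30 = 30.0000
  x=3: (0.332/0.479) × 376 = 260.6096
  x=4: (0.150/0.479) × 322 = 100.8351
Sum = 30.0000 + 260.6096 + 100.8351 = 391.4447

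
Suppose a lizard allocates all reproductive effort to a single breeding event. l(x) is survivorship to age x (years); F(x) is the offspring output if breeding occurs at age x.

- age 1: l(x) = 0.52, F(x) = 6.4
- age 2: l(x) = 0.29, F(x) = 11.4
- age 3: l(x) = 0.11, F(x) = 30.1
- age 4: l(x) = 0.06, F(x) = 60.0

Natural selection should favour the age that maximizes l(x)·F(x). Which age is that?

4

Expected offspring if breeding at age x = l(x) × F(x):
  age 1: 0.52 × 6.4 = 3.328
  age 2: 0.29 × 11.4 = 3.306
  age 3: 0.11 × 30.1 = 3.311
  age 4: 0.06 × 60.0 = 3.600
Maximum at age 4 (3.600).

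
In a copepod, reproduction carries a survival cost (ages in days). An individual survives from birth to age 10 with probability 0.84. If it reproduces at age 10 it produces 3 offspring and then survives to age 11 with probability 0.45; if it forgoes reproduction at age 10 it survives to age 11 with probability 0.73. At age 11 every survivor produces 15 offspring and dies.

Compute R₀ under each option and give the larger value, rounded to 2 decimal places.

9.20

breed at age 10: R₀ = 0.84 × (3 + 0.45 × 15) = 0.84 × 9.7500 = 8.1900
delay to age 11: R₀ = 0.84 × (0.73 × 15) = 0.84 × 10.9500 = 9.1980
Higher: delay to age 11 (9.1980).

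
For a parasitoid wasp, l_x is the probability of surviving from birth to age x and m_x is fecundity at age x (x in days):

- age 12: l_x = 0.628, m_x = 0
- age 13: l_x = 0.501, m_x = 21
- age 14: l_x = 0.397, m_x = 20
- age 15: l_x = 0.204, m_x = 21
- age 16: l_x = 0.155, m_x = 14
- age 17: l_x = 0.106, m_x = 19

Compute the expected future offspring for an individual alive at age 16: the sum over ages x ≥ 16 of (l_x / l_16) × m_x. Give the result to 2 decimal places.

l_16 = 0.155. Conditional survival from age 16 to x is l_x / l_16.
  x=16: (0.155/0.155) × 14 = 14.0000
  x=17: (0.106/0.155) × 19 = 12.9935
Sum = 14.0000 + 12.9935 = 26.9935

26.99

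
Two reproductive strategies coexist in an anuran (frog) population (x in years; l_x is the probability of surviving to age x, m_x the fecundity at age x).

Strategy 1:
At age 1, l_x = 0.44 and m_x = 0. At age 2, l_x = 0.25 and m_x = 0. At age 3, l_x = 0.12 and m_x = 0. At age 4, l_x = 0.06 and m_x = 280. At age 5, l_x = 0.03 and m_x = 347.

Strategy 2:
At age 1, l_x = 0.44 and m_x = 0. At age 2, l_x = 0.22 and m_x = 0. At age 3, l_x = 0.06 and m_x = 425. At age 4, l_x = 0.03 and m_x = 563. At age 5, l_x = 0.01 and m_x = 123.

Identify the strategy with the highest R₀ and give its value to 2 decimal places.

Strategy 1: R₀ = 0.44×0 + 0.25×0 + 0.12×0 + 0.06×280 + 0.03×347 = 27.2100
Strategy 2: R₀ = 0.44×0 + 0.22×0 + 0.06×425 + 0.03×563 + 0.01×123 = 43.6200
Highest R₀: strategy 2 with 43.6200.

43.62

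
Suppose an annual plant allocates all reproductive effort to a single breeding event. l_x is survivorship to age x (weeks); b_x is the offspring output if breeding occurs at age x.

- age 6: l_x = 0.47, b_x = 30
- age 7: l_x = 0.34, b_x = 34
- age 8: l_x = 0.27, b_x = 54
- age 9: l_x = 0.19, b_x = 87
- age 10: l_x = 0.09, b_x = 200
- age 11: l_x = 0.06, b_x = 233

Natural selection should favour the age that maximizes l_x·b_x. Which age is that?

Expected offspring if breeding at age x = l_x × b_x:
  age 6: 0.47 × 30 = 14.100
  age 7: 0.34 × 34 = 11.560
  age 8: 0.27 × 54 = 14.580
  age 9: 0.19 × 87 = 16.530
  age 10: 0.09 × 200 = 18.000
  age 11: 0.06 × 233 = 13.980
Maximum at age 10 (18.000).

10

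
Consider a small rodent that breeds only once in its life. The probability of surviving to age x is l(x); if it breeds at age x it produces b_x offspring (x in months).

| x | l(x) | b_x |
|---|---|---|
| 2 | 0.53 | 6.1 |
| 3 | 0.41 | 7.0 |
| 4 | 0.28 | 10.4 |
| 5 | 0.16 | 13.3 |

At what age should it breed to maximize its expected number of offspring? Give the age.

Expected offspring if breeding at age x = l(x) × b_x:
  age 2: 0.53 × 6.1 = 3.233
  age 3: 0.41 × 7.0 = 2.870
  age 4: 0.28 × 10.4 = 2.912
  age 5: 0.16 × 13.3 = 2.128
Maximum at age 2 (3.233).

2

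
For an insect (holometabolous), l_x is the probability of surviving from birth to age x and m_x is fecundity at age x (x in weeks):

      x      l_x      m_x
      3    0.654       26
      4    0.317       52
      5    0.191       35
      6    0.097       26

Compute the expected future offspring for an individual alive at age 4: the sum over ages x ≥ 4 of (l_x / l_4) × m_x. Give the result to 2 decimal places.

81.04

l_4 = 0.317. Conditional survival from age 4 to x is l_x / l_4.
  x=4: (0.317/0.317) × 52 = 52.0000
  x=5: (0.191/0.317) × 35 = 21.0883
  x=6: (0.097/0.317) × 26 = 7.9558
Sum = 52.0000 + 21.0883 + 7.9558 = 81.0442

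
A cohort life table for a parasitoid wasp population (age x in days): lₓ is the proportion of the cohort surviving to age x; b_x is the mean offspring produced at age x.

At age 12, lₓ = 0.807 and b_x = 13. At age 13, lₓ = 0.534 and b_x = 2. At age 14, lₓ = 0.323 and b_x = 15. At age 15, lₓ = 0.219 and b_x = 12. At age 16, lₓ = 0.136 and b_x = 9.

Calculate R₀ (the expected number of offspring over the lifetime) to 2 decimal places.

20.26

R₀ = Σ lₓ b_x:
  age 12: 0.807 × 13 = 10.4910
  age 13: 0.534 × 2 = 1.0680
  age 14: 0.323 × 15 = 4.8450
  age 15: 0.219 × 12 = 2.6280
  age 16: 0.136 × 9 = 1.2240
R₀ = 10.4910 + 1.0680 + 4.8450 + 2.6280 + 1.2240 = 20.2560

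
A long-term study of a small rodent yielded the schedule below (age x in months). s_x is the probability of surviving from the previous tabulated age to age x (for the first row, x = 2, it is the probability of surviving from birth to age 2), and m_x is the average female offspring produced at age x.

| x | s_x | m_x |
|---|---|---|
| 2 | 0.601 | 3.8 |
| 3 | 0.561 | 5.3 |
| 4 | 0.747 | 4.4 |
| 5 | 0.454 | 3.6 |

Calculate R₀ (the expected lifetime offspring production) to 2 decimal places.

5.59

Survivorship from birth: l_x = s_2·s_3·…·s_x.
  l_2 = 0.60100
  l_3 = 0.33716
  l_4 = 0.25186
  l_5 = 0.11434
R₀ = Σ l_x m_x:
  age 2: 0.60100 × 3.8 = 2.2838
  age 3: 0.33716 × 5.3 = 1.7869
  age 4: 0.25186 × 4.4 = 1.1082
  age 5: 0.11434 × 3.6 = 0.4116
R₀ = 2.2838 + 1.7869 + 1.1082 + 0.4116 = 5.5906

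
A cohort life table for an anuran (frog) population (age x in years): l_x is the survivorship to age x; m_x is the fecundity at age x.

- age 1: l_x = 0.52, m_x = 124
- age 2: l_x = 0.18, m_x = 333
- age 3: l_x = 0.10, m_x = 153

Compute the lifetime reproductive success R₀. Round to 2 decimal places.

139.72

R₀ = Σ l_x m_x:
  age 1: 0.52 × 124 = 64.4800
  age 2: 0.18 × 333 = 59.9400
  age 3: 0.10 × 153 = 15.3000
R₀ = 64.4800 + 59.9400 + 15.3000 = 139.7200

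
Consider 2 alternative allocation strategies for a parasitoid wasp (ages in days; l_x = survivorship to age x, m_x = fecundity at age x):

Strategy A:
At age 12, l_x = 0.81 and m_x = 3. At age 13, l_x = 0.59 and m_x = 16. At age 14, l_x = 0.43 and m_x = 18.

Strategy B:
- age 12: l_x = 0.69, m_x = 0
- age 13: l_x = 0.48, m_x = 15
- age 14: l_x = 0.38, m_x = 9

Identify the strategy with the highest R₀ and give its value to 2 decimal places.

19.61

Strategy A: R₀ = 0.81×3 + 0.59×16 + 0.43×18 = 19.6100
Strategy B: R₀ = 0.69×0 + 0.48×15 + 0.38×9 = 10.6200
Highest R₀: strategy A with 19.6100.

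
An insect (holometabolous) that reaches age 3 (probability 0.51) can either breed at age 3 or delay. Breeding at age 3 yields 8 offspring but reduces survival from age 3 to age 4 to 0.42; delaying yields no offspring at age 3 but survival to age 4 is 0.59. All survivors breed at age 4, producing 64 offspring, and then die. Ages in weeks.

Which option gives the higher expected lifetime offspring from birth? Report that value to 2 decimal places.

breed at age 3: R₀ = 0.51 × (8 + 0.42 × 64) = 0.51 × 34.8800 = 17.7888
delay to age 4: R₀ = 0.51 × (0.59 × 64) = 0.51 × 37.7600 = 19.2576
Higher: delay to age 4 (19.2576).

19.26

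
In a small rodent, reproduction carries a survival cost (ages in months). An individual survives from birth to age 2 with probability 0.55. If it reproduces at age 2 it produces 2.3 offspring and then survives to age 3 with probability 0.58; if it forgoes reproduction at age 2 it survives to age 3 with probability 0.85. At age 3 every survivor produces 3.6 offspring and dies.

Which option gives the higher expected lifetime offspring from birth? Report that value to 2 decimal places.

2.41

breed at age 2: R₀ = 0.55 × (2.3 + 0.58 × 3.6) = 0.55 × 4.3880 = 2.4134
delay to age 3: R₀ = 0.55 × (0.85 × 3.6) = 0.55 × 3.0600 = 1.6830
Higher: breed at age 2 (2.4134).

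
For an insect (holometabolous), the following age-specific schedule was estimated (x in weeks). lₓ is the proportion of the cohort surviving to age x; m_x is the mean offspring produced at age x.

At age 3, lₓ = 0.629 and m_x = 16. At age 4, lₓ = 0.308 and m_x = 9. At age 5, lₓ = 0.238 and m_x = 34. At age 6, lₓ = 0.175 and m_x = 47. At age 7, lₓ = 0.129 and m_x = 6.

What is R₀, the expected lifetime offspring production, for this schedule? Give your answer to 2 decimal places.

R₀ = Σ lₓ m_x:
  age 3: 0.629 × 16 = 10.0640
  age 4: 0.308 × 9 = 2.7720
  age 5: 0.238 × 34 = 8.0920
  age 6: 0.175 × 47 = 8.2250
  age 7: 0.129 × 6 = 0.7740
R₀ = 10.0640 + 2.7720 + 8.0920 + 8.2250 + 0.7740 = 29.9270

29.93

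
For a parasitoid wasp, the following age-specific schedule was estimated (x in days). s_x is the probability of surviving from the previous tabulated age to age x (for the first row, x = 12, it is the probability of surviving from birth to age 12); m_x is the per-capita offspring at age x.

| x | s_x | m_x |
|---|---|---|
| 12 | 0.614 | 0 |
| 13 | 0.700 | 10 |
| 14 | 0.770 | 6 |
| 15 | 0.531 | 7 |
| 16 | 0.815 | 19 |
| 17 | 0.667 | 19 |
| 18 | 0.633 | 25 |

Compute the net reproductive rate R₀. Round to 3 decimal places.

13.562

Survivorship from birth: l_x = s_12·s_13·…·s_x.
  l_12 = 0.61400
  l_13 = 0.42980
  l_14 = 0.33095
  l_15 = 0.17573
  l_16 = 0.14322
  l_17 = 0.09553
  l_18 = 0.06047
R₀ = Σ l_x m_x:
  age 12: 0.61400 × 0 = 0.0000
  age 13: 0.42980 × 10 = 4.2980
  age 14: 0.33095 × 6 = 1.9857
  age 15: 0.17573 × 7 = 1.2301
  age 16: 0.14322 × 19 = 2.7212
  age 17: 0.09553 × 19 = 1.8151
  age 18: 0.06047 × 25 = 1.5118
R₀ = 0.0000 + 4.2980 + 1.9857 + 1.2301 + 2.7212 + 1.8151 + 1.5118 = 13.5618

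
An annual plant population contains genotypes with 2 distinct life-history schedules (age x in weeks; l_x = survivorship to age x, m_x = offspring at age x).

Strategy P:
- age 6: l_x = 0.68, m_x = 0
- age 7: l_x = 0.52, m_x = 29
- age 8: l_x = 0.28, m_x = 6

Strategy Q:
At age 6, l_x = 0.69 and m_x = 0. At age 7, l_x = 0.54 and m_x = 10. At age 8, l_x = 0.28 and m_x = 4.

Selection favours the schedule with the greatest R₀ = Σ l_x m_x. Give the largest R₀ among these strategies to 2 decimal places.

Strategy P: R₀ = 0.68×0 + 0.52×29 + 0.28×6 = 16.7600
Strategy Q: R₀ = 0.69×0 + 0.54×10 + 0.28×4 = 6.5200
Highest R₀: strategy P with 16.7600.

16.76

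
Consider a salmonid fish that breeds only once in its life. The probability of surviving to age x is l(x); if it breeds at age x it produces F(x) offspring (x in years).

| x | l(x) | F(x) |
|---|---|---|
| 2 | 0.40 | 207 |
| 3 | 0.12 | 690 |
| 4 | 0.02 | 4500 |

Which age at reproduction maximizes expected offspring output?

4

Expected offspring if breeding at age x = l(x) × F(x):
  age 2: 0.40 × 207 = 82.800
  age 3: 0.12 × 690 = 82.800
  age 4: 0.02 × 4500 = 90.000
Maximum at age 4 (90.000).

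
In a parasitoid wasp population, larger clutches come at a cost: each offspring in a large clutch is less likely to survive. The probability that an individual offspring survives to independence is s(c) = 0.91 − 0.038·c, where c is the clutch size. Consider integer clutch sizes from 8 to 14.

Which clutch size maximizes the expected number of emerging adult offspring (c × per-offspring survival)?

12

Expected emerging adult offspring = c × s(c):
  c=8: 8 × 0.606 = 4.848
  c=9: 9 × 0.568 = 5.112
  c=10: 10 × 0.530 = 5.300
  c=11: 11 × 0.492 = 5.412
  c=12: 12 × 0.454 = 5.448
  c=13: 13 × 0.416 = 5.408
  c=14: 14 × 0.378 = 5.292
Maximum at c = 12 (5.448 emerging adult offspring).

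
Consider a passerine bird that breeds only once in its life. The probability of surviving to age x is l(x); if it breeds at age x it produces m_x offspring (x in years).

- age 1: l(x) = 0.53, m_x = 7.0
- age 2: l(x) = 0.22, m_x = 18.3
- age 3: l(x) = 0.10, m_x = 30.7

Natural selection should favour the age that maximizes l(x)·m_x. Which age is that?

Expected offspring if breeding at age x = l(x) × m_x:
  age 1: 0.53 × 7.0 = 3.710
  age 2: 0.22 × 18.3 = 4.026
  age 3: 0.10 × 30.7 = 3.070
Maximum at age 2 (4.026).

2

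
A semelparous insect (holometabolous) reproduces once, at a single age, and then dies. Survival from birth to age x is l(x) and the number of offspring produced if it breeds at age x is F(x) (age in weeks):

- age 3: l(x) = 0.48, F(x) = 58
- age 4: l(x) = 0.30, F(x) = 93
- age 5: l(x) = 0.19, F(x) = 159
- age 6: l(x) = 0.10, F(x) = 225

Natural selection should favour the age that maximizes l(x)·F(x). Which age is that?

Expected offspring if breeding at age x = l(x) × F(x):
  age 3: 0.48 × 58 = 27.840
  age 4: 0.30 × 93 = 27.900
  age 5: 0.19 × 159 = 30.210
  age 6: 0.10 × 225 = 22.500
Maximum at age 5 (30.210).

5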